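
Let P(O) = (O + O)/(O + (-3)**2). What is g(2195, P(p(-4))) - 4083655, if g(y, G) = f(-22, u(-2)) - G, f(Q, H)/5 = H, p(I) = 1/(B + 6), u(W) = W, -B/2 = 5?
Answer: -142928273/35 ≈ -4.0837e+6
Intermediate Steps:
B = -10 (B = -2*5 = -10)
p(I) = -1/4 (p(I) = 1/(-10 + 6) = 1/(-4) = -1/4)
f(Q, H) = 5*H
P(O) = 2*O/(9 + O) (P(O) = (2*O)/(O + 9) = (2*O)/(9 + O) = 2*O/(9 + O))
g(y, G) = -10 - G (g(y, G) = 5*(-2) - G = -10 - G)
g(2195, P(p(-4))) - 4083655 = (-10 - 2*(-1)/(4*(9 - 1/4))) - 4083655 = (-10 - 2*(-1)/(4*35/4)) - 4083655 = (-10 - 2*(-1)*4/(4*35)) - 4083655 = (-10 - 1*(-2/35)) - 4083655 = (-10 + 2/35) - 4083655 = -348/35 - 4083655 = -142928273/35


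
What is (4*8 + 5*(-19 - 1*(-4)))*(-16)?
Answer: 688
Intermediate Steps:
(4*8 + 5*(-19 - 1*(-4)))*(-16) = (32 + 5*(-19 + 4))*(-16) = (32 + 5*(-15))*(-16) = (32 - 75)*(-16) = -43*(-16) = 688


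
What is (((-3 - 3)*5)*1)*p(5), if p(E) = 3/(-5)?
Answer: 18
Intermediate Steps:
p(E) = -⅗ (p(E) = 3*(-⅕) = -⅗)
(((-3 - 3)*5)*1)*p(5) = (((-3 - 3)*5)*1)*(-⅗) = (-6*5*1)*(-⅗) = -30*1*(-⅗) = -30*(-⅗) = 18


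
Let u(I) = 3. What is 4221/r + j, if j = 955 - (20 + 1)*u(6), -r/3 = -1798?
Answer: 1605223/1798 ≈ 892.78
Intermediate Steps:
r = 5394 (r = -3*(-1798) = 5394)
j = 892 (j = 955 - (20 + 1)*3 = 955 - 21*3 = 955 - 1*63 = 955 - 63 = 892)
4221/r + j = 4221/5394 + 892 = 4221*(1/5394) + 892 = 1407/1798 + 892 = 1605223/1798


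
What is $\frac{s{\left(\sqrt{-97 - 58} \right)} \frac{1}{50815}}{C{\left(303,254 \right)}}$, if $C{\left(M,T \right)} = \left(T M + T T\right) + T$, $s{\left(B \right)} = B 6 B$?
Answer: $- \frac{1}{7744206} \approx -1.2913 \cdot 10^{-7}$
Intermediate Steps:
$s{\left(B \right)} = 6 B^{2}$ ($s{\left(B \right)} = 6 B B = 6 B^{2}$)
$C{\left(M,T \right)} = T + T^{2} + M T$ ($C{\left(M,T \right)} = \left(M T + T^{2}\right) + T = \left(T^{2} + M T\right) + T = T + T^{2} + M T$)
$\frac{s{\left(\sqrt{-97 - 58} \right)} \frac{1}{50815}}{C{\left(303,254 \right)}} = \frac{6 \left(\sqrt{-97 - 58}\right)^{2} \cdot \frac{1}{50815}}{254 \left(1 + 303 + 254\right)} = \frac{6 \left(\sqrt{-155}\right)^{2} \cdot \frac{1}{50815}}{254 \cdot 558} = \frac{6 \left(i \sqrt{155}\right)^{2} \cdot \frac{1}{50815}}{141732} = 6 \left(-155\right) \frac{1}{50815} \cdot \frac{1}{141732} = \left(-930\right) \frac{1}{50815} \cdot \frac{1}{141732} = \left(- \frac{186}{10163}\right) \frac{1}{141732} = - \frac{1}{7744206}$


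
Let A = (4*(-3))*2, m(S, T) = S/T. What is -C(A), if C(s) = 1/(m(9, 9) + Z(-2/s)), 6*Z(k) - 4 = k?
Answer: -72/121 ≈ -0.59504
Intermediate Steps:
Z(k) = ⅔ + k/6
A = -24 (A = -12*2 = -24)
C(s) = 1/(5/3 - 1/(3*s)) (C(s) = 1/(9/9 + (⅔ + (-2/s)/6)) = 1/(9*(⅑) + (⅔ - 1/(3*s))) = 1/(1 + (⅔ - 1/(3*s))) = 1/(5/3 - 1/(3*s)))
-C(A) = -3*(-24)/(-1 + 5*(-24)) = -3*(-24)/(-1 - 120) = -3*(-24)/(-121) = -3*(-24)*(-1)/121 = -1*72/121 = -72/121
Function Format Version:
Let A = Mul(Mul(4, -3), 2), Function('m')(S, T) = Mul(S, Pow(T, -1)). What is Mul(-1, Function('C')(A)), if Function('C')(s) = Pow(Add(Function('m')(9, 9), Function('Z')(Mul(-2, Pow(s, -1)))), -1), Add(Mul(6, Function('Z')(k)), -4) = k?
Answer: Rational(-72, 121) ≈ -0.59504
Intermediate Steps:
Function('Z')(k) = Add(Rational(2, 3), Mul(Rational(1, 6), k))
A = -24 (A = Mul(-12, 2) = -24)
Function('C')(s) = Pow(Add(Rational(5, 3), Mul(Rational(-1, 3), Pow(s, -1))), -1) (Function('C')(s) = Pow(Add(Mul(9, Pow(9, -1)), Add(Rational(2, 3), Mul(Rational(1, 6), Mul(-2, Pow(s, -1))))), -1) = Pow(Add(Mul(9, Rational(1, 9)), Add(Rational(2, 3), Mul(Rational(-1, 3), Pow(s, -1)))), -1) = Pow(Add(1, Add(Rational(2, 3), Mul(Rational(-1, 3), Pow(s, -1)))), -1) = Pow(Add(Rational(5, 3), Mul(Rational(-1, 3), Pow(s, -1))), -1))
Mul(-1, Function('C')(A)) = Mul(-1, Mul(3, -24, Pow(Add(-1, Mul(5, -24)), -1))) = Mul(-1, Mul(3, -24, Pow(Add(-1, -120), -1))) = Mul(-1, Mul(3, -24, Pow(-121, -1))) = Mul(-1, Mul(3, -24, Rational(-1, 121))) = Mul(-1, Rational(72, 121)) = Rational(-72, 121)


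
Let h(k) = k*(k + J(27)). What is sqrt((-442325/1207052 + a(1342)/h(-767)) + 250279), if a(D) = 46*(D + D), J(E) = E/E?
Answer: sqrt(7866913669462599358286941261)/177292401286 ≈ 500.28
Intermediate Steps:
J(E) = 1
h(k) = k*(1 + k) (h(k) = k*(k + 1) = k*(1 + k))
a(D) = 92*D (a(D) = 46*(2*D) = 92*D)
sqrt((-442325/1207052 + a(1342)/h(-767)) + 250279) = sqrt((-442325/1207052 + (92*1342)/((-767*(1 - 767)))) + 250279) = sqrt((-442325*1/1207052 + 123464/((-767*(-766)))) + 250279) = sqrt((-442325/1207052 + 123464/587522) + 250279) = sqrt((-442325/1207052 + 123464*(1/587522)) + 250279) = sqrt((-442325/1207052 + 61732/293761) + 250279) = sqrt(-55424100261/354584802572 + 250279) = sqrt(88745074378817327/354584802572) = sqrt(7866913669462599358286941261)/177292401286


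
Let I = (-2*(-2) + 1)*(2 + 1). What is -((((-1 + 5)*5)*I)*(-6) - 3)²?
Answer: -3250809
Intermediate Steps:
I = 15 (I = (4 + 1)*3 = 5*3 = 15)
-((((-1 + 5)*5)*I)*(-6) - 3)² = -((((-1 + 5)*5)*15)*(-6) - 3)² = -(((4*5)*15)*(-6) - 3)² = -((20*15)*(-6) - 3)² = -(300*(-6) - 3)² = -(-1800 - 3)² = -1*(-1803)² = -1*3250809 = -3250809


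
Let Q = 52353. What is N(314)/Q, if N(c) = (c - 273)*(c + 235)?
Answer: 2501/5817 ≈ 0.42995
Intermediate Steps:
N(c) = (-273 + c)*(235 + c)
N(314)/Q = (-64155 + 314² - 38*314)/52353 = (-64155 + 98596 - 11932)*(1/52353) = 22509*(1/52353) = 2501/5817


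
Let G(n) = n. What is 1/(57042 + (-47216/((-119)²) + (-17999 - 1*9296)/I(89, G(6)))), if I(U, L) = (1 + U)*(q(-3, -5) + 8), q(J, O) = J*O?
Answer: 5862654/334320657145 ≈ 1.7536e-5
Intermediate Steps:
I(U, L) = 23 + 23*U (I(U, L) = (1 + U)*(-3*(-5) + 8) = (1 + U)*(15 + 8) = (1 + U)*23 = 23 + 23*U)
1/(57042 + (-47216/((-119)²) + (-17999 - 1*9296)/I(89, G(6)))) = 1/(57042 + (-47216/((-119)²) + (-17999 - 1*9296)/(23 + 23*89))) = 1/(57042 + (-47216/14161 + (-17999 - 9296)/(23 + 2047))) = 1/(57042 + (-47216*1/14161 - 27295/2070)) = 1/(57042 + (-47216/14161 - 27295*1/2070)) = 1/(57042 + (-47216/14161 - 5459/414)) = 1/(57042 - 96852323/5862654) = 1/(334320657145/5862654) = 5862654/334320657145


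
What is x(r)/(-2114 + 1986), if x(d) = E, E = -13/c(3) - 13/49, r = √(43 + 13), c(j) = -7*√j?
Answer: 13/6272 - 13*√3/2688 ≈ -0.0063040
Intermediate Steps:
r = 2*√14 (r = √56 = 2*√14 ≈ 7.4833)
E = -13/49 + 13*√3/21 (E = -13*(-√3/21) - 13/49 = -(-13)*√3/21 - 13*1/49 = 13*√3/21 - 13/49 = -13/49 + 13*√3/21 ≈ 0.80692)
x(d) = -13/49 + 13*√3/21
x(r)/(-2114 + 1986) = (-13/49 + 13*√3/21)/(-2114 + 1986) = (-13/49 + 13*√3/21)/(-128) = (-13/49 + 13*√3/21)*(-1/128) = 13/6272 - 13*√3/2688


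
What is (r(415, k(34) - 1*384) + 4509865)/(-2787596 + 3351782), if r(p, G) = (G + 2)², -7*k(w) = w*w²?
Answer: 1983135869/27645114 ≈ 71.735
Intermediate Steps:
k(w) = -w³/7 (k(w) = -w*w²/7 = -w³/7)
r(p, G) = (2 + G)²
(r(415, k(34) - 1*384) + 4509865)/(-2787596 + 3351782) = ((2 + (-⅐*34³ - 1*384))² + 4509865)/(-2787596 + 3351782) = ((2 + (-⅐*39304 - 384))² + 4509865)/564186 = ((2 + (-39304/7 - 384))² + 4509865)*(1/564186) = ((2 - 41992/7)² + 4509865)*(1/564186) = ((-41978/7)² + 4509865)*(1/564186) = (1762152484/49 + 4509865)*(1/564186) = (1983135869/49)*(1/564186) = 1983135869/27645114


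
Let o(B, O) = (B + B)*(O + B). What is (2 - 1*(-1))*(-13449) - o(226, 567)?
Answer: -398783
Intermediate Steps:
o(B, O) = 2*B*(B + O) (o(B, O) = (2*B)*(B + O) = 2*B*(B + O))
(2 - 1*(-1))*(-13449) - o(226, 567) = (2 - 1*(-1))*(-13449) - 2*226*(226 + 567) = (2 + 1)*(-13449) - 2*226*793 = 3*(-13449) - 1*358436 = -40347 - 358436 = -398783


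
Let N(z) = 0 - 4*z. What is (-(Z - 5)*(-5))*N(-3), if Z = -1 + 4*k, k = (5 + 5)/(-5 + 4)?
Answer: -2760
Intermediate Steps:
N(z) = -4*z
k = -10 (k = 10/(-1) = 10*(-1) = -10)
Z = -41 (Z = -1 + 4*(-10) = -1 - 40 = -41)
(-(Z - 5)*(-5))*N(-3) = (-(-41 - 5)*(-5))*(-4*(-3)) = (-1*(-46)*(-5))*12 = (46*(-5))*12 = -230*12 = -2760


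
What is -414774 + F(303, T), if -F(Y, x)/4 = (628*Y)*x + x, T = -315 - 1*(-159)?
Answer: 118323066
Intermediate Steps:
T = -156 (T = -315 + 159 = -156)
F(Y, x) = -4*x - 2512*Y*x (F(Y, x) = -4*((628*Y)*x + x) = -4*(628*Y*x + x) = -4*(x + 628*Y*x) = -4*x - 2512*Y*x)
-414774 + F(303, T) = -414774 - 4*(-156)*(1 + 628*303) = -414774 - 4*(-156)*(1 + 190284) = -414774 - 4*(-156)*190285 = -414774 + 118737840 = 118323066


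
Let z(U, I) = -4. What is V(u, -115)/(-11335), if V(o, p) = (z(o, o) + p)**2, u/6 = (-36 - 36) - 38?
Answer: -14161/11335 ≈ -1.2493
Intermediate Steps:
u = -660 (u = 6*((-36 - 36) - 38) = 6*(-72 - 38) = 6*(-110) = -660)
V(o, p) = (-4 + p)**2
V(u, -115)/(-11335) = (-4 - 115)**2/(-11335) = (-119)**2*(-1/11335) = 14161*(-1/11335) = -14161/11335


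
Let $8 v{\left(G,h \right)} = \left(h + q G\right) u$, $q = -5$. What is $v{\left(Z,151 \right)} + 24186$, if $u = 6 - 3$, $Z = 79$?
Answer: $\frac{48189}{2} \approx 24095.0$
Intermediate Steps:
$u = 3$ ($u = 6 - 3 = 3$)
$v{\left(G,h \right)} = - \frac{15 G}{8} + \frac{3 h}{8}$ ($v{\left(G,h \right)} = \frac{\left(h - 5 G\right) 3}{8} = \frac{- 15 G + 3 h}{8} = - \frac{15 G}{8} + \frac{3 h}{8}$)
$v{\left(Z,151 \right)} + 24186 = \left(\left(- \frac{15}{8}\right) 79 + \frac{3}{8} \cdot 151\right) + 24186 = \left(- \frac{1185}{8} + \frac{453}{8}\right) + 24186 = - \frac{183}{2} + 24186 = \frac{48189}{2}$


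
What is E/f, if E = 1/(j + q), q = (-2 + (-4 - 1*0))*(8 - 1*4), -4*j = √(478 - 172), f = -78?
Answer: 32/57915 - √34/57915 ≈ 0.00045185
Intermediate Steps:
j = -3*√34/4 (j = -√(478 - 172)/4 = -3*√34/4 ≈ -4.3732)
q = -24 (q = (-2 + (-4 + 0))*(8 - 4) = (-2 - 4)*4 = -6*4 = -24)
E = 1/(-24 - 3*√34/4) (E = 1/(-3*√34/4 - 24) = 1/(-24 - 3*√34/4) ≈ -0.035245)
E/f = (-64/1485 + 2*√34/1485)/(-78) = (-64/1485 + 2*√34/1485)*(-1/78) = 32/57915 - √34/57915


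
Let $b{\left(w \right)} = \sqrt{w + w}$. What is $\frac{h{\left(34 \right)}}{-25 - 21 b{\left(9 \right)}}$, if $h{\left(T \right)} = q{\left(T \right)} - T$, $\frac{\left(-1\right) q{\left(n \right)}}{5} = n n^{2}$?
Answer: $- \frac{4913850}{7313} + \frac{12382902 \sqrt{2}}{7313} \approx 1722.7$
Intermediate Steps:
$q{\left(n \right)} = - 5 n^{3}$ ($q{\left(n \right)} = - 5 n n^{2} = - 5 n^{3}$)
$b{\left(w \right)} = \sqrt{2} \sqrt{w}$ ($b{\left(w \right)} = \sqrt{2 w} = \sqrt{2} \sqrt{w}$)
$h{\left(T \right)} = - T - 5 T^{3}$ ($h{\left(T \right)} = - 5 T^{3} - T = - T - 5 T^{3}$)
$\frac{h{\left(34 \right)}}{-25 - 21 b{\left(9 \right)}} = \frac{\left(-1\right) 34 - 5 \cdot 34^{3}}{-25 - 21 \sqrt{2} \sqrt{9}} = \frac{-34 - 196520}{-25 - 21 \sqrt{2} \cdot 3} = \frac{-34 - 196520}{-25 - 21 \cdot 3 \sqrt{2}} = - \frac{196554}{-25 - 63 \sqrt{2}}$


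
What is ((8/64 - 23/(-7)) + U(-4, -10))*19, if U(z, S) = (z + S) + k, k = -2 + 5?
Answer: -8075/56 ≈ -144.20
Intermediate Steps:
k = 3
U(z, S) = 3 + S + z (U(z, S) = (z + S) + 3 = (S + z) + 3 = 3 + S + z)
((8/64 - 23/(-7)) + U(-4, -10))*19 = ((8/64 - 23/(-7)) + (3 - 10 - 4))*19 = ((8*(1/64) - 23*(-⅐)) - 11)*19 = ((⅛ + 23/7) - 11)*19 = (191/56 - 11)*19 = -425/56*19 = -8075/56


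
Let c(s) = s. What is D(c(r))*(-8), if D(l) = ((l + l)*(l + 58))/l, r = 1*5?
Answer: -1008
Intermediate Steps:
r = 5
D(l) = 116 + 2*l (D(l) = ((2*l)*(58 + l))/l = (2*l*(58 + l))/l = 116 + 2*l)
D(c(r))*(-8) = (116 + 2*5)*(-8) = (116 + 10)*(-8) = 126*(-8) = -1008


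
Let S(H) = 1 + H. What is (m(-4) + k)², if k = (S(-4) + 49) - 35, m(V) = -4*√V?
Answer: 57 - 176*I ≈ 57.0 - 176.0*I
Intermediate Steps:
k = 11 (k = ((1 - 4) + 49) - 35 = (-3 + 49) - 35 = 46 - 35 = 11)
(m(-4) + k)² = (-8*I + 11)² = (11 - 8*I)²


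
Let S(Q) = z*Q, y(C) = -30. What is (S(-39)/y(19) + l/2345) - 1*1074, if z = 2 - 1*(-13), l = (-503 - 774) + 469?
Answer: -4947221/4690 ≈ -1054.8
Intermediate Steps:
l = -808 (l = -1277 + 469 = -808)
z = 15 (z = 2 + 13 = 15)
S(Q) = 15*Q
(S(-39)/y(19) + l/2345) - 1*1074 = ((15*(-39))/(-30) - 808/2345) - 1*1074 = (-585*(-1/30) - 808*1/2345) - 1074 = (39/2 - 808/2345) - 1074 = 89839/4690 - 1074 = -4947221/4690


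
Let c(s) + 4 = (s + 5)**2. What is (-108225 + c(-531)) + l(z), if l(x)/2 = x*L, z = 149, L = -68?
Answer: 148183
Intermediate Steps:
c(s) = -4 + (5 + s)**2 (c(s) = -4 + (s + 5)**2 = -4 + (5 + s)**2)
l(x) = -136*x (l(x) = 2*(x*(-68)) = 2*(-68*x) = -136*x)
(-108225 + c(-531)) + l(z) = (-108225 + (-4 + (5 - 531)**2)) - 136*149 = (-108225 + (-4 + (-526)**2)) - 20264 = (-108225 + (-4 + 276676)) - 20264 = (-108225 + 276672) - 20264 = 168447 - 20264 = 148183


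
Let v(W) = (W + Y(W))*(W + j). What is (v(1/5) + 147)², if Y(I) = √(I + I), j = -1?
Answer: 13476401/625 - 29368*√10/625 ≈ 21414.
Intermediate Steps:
Y(I) = √2*√I (Y(I) = √(2*I) = √2*√I)
v(W) = (-1 + W)*(W + √2*√W) (v(W) = (W + √2*√W)*(W - 1) = (W + √2*√W)*(-1 + W) = (-1 + W)*(W + √2*√W))
(v(1/5) + 147)² = (((1/5)² - 1/5 + √2*(1/5)^(3/2) - √2*√(1/5)) + 147)² = (((⅕)² - 1*⅕ + √2*(⅕)^(3/2) - √2*√(⅕)) + 147)² = ((1/25 - ⅕ + √2*(√5/25) - √2*√5/5) + 147)² = ((1/25 - ⅕ + √10/25 - √10/5) + 147)² = ((-4/25 - 4*√10/25) + 147)² = (3671/25 - 4*√10/25)²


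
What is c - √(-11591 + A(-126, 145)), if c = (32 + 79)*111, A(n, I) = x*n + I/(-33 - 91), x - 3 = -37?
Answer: 12321 - I*√28092603/62 ≈ 12321.0 - 85.488*I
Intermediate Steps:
x = -34 (x = 3 - 37 = -34)
A(n, I) = -34*n - I/124 (A(n, I) = -34*n + I/(-33 - 91) = -34*n + I/(-124) = -34*n - I/124)
c = 12321 (c = 111*111 = 12321)
c - √(-11591 + A(-126, 145)) = 12321 - √(-11591 + (-34*(-126) - 1/124*145)) = 12321 - √(-11591 + (4284 - 145/124)) = 12321 - √(-11591 + 531071/124) = 12321 - √(-906213/124) = 12321 - I*√28092603/62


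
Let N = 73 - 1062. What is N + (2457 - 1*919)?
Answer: 549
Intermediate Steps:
N = -989
N + (2457 - 1*919) = -989 + (2457 - 1*919) = -989 + (2457 - 919) = -989 + 1538 = 549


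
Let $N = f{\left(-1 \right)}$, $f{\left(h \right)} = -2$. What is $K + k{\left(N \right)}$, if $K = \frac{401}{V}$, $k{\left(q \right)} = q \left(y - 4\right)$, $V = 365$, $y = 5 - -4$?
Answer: $- \frac{3249}{365} \approx -8.9014$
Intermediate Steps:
$y = 9$ ($y = 5 + 4 = 9$)
$N = -2$
$k{\left(q \right)} = 5 q$ ($k{\left(q \right)} = q \left(9 - 4\right) = q 5 = 5 q$)
$K = \frac{401}{365} \approx 1.0986$
$K + k{\left(N \right)} = \frac{401}{365} + 5 \left(-2\right) = \frac{401}{365} - 10 = - \frac{3249}{365}$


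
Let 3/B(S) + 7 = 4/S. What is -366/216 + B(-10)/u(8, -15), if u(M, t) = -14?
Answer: -15529/9324 ≈ -1.6655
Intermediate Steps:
B(S) = 3/(-7 + 4/S)
-366/216 + B(-10)/u(8, -15) = -366/216 - 3*(-10)/(-4 + 7*(-10))/(-14) = -366*1/216 - 3*(-10)/(-4 - 70)*(-1/14) = -61/36 - 3*(-10)/(-74)*(-1/14) = -61/36 - 3*(-10)*(-1/74)*(-1/14) = -61/36 - 15/37*(-1/14) = -61/36 + 15/518 = -15529/9324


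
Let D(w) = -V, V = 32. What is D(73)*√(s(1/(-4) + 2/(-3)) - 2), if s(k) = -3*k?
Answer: -16*√3 ≈ -27.713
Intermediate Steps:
D(w) = -32 (D(w) = -1*32 = -32)
D(73)*√(s(1/(-4) + 2/(-3)) - 2) = -32*√(-3*(1/(-4) + 2/(-3)) - 2) = -32*√(-3*(1*(-¼) + 2*(-⅓)) - 2) = -32*√(-3*(-¼ - ⅔) - 2) = -32*√(-3*(-11/12) - 2) = -32*√(11/4 - 2) = -16*√3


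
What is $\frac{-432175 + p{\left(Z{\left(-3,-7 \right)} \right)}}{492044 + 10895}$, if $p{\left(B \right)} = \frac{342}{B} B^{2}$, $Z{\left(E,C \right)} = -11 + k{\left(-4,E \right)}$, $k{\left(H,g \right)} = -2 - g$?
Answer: $- \frac{435595}{502939} \approx -0.8661$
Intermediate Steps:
$Z{\left(E,C \right)} = -13 - E$ ($Z{\left(E,C \right)} = -11 - \left(2 + E\right) = -13 - E$)
$p{\left(B \right)} = 342 B$
$\frac{-432175 + p{\left(Z{\left(-3,-7 \right)} \right)}}{492044 + 10895} = \frac{-432175 + 342 \left(-13 - -3\right)}{492044 + 10895} = \frac{-432175 + 342 \left(-13 + 3\right)}{502939} = \left(-432175 + 342 \left(-10\right)\right) \frac{1}{502939} = \left(-432175 - 3420\right) \frac{1}{502939} = \left(-435595\right) \frac{1}{502939} = - \frac{435595}{502939}$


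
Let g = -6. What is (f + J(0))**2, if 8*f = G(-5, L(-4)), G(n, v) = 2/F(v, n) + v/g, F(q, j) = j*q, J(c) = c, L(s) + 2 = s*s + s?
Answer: 256/5625 ≈ 0.045511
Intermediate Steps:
L(s) = -2 + s + s**2 (L(s) = -2 + (s*s + s) = -2 + (s**2 + s) = -2 + (s + s**2) = -2 + s + s**2)
G(n, v) = -v/6 + 2/(n*v) (G(n, v) = 2/((n*v)) + v/(-6) = 2*(1/(n*v)) + v*(-1/6) = 2/(n*v) - v/6 = -v/6 + 2/(n*v))
f = -16/75 (f = (-(-2 - 4 + (-4)**2)/6 + 2/(-5*(-2 - 4 + (-4)**2)))/8 = (-(-2 - 4 + 16)/6 + 2*(-1/5)/(-2 - 4 + 16))/8 = (-1/6*10 + 2*(-1/5)/10)/8 = (-5/3 + 2*(-1/5)*(1/10))/8 = (-5/3 - 1/25)/8 = (1/8)*(-128/75) = -16/75 ≈ -0.21333)
(f + J(0))**2 = (-16/75 + 0)**2 = (-16/75)**2 = 256/5625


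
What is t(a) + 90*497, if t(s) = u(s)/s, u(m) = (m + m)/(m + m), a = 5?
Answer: 223651/5 ≈ 44730.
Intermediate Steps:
u(m) = 1 (u(m) = (2*m)/((2*m)) = (2*m)*(1/(2*m)) = 1)
t(s) = 1/s
t(a) + 90*497 = 1/5 + 90*497 = 1/5 + 44730 = 223651/5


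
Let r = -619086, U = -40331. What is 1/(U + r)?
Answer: -1/659417 ≈ -1.5165e-6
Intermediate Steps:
1/(U + r) = 1/(-40331 - 619086) = 1/(-659417) = -1/659417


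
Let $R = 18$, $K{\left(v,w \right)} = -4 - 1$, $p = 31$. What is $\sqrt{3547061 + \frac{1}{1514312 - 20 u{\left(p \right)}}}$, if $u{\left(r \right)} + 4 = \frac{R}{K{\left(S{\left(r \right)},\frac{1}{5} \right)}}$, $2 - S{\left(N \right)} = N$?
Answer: $\frac{\sqrt{508471461997129470}}{378616} \approx 1883.4$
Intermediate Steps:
$S{\left(N \right)} = 2 - N$
$K{\left(v,w \right)} = -5$ ($K{\left(v,w \right)} = -4 - 1 = -5$)
$u{\left(r \right)} = - \frac{38}{5}$ ($u{\left(r \right)} = -4 + \frac{18}{-5} = -4 + 18 \left(- \frac{1}{5}\right) = -4 - \frac{18}{5} = - \frac{38}{5}$)
$\sqrt{3547061 + \frac{1}{1514312 - 20 u{\left(p \right)}}} = \sqrt{3547061 + \frac{1}{1514312 - -152}} = \sqrt{3547061 + \frac{1}{1514312 + 152}} = \sqrt{3547061 + \frac{1}{1514464}} = \sqrt{\frac{5371896190305}{1514464}} = \frac{\sqrt{508471461997129470}}{378616}$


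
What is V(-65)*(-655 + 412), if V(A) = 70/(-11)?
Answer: 17010/11 ≈ 1546.4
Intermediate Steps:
V(A) = -70/11 (V(A) = 70*(-1/11) = -70/11)
V(-65)*(-655 + 412) = -70*(-655 + 412)/11 = -70/11*(-243) = 17010/11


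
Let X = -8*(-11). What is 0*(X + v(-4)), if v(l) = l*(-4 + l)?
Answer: 0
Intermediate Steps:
X = 88
0*(X + v(-4)) = 0*(88 - 4*(-4 - 4)) = 0*(88 - 4*(-8)) = 0*(88 + 32) = 0*120 = 0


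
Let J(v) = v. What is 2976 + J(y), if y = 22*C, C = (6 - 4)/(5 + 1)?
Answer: 8950/3 ≈ 2983.3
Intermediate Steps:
C = ⅓ (C = 2/6 = 2*(⅙) = ⅓ ≈ 0.33333)
y = 22/3 (y = 22*(⅓) = 22/3 ≈ 7.3333)
2976 + J(y) = 2976 + 22/3 = 8950/3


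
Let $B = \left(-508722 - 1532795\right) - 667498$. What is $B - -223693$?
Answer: $-2485322$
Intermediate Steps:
$B = -2709015$ ($B = -2041517 - 667498 = -2709015$)
$B - -223693 = -2709015 - -223693 = -2709015 + 223693 = -2485322$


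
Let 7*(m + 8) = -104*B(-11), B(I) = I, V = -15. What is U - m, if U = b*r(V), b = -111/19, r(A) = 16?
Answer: -33104/133 ≈ -248.90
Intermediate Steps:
b = -111/19 (b = -111*1/19 = -111/19 ≈ -5.8421)
m = 1088/7 (m = -8 + (-104*(-11))/7 = -8 + (⅐)*1144 = -8 + 1144/7 = 1088/7 ≈ 155.43)
U = -1776/19 (U = -111/19*16 = -1776/19 ≈ -93.474)
U - m = -1776/19 - 1*1088/7 = -1776/19 - 1088/7 = -33104/133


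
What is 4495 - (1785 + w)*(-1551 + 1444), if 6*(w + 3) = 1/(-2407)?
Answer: 2818630591/14442 ≈ 1.9517e+5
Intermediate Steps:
w = -43327/14442 (w = -3 + (⅙)/(-2407) = -3 + (⅙)*(-1/2407) = -3 - 1/14442 = -43327/14442 ≈ -3.0001)
4495 - (1785 + w)*(-1551 + 1444) = 4495 - (1785 - 43327/14442)*(-1551 + 1444) = 4495 - 25735643*(-107)/14442 = 4495 - 1*(-2753713801/14442) = 4495 + 2753713801/14442 = 2818630591/14442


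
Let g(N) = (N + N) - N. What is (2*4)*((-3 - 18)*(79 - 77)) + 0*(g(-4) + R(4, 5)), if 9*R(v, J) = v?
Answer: -336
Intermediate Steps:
R(v, J) = v/9
g(N) = N (g(N) = 2*N - N = N)
(2*4)*((-3 - 18)*(79 - 77)) + 0*(g(-4) + R(4, 5)) = (2*4)*((-3 - 18)*(79 - 77)) + 0*(-4 + (1/9)*4) = 8*(-21*2) + 0*(-4 + 4/9) = 8*(-42) + 0*(-32/9) = -336 + 0 = -336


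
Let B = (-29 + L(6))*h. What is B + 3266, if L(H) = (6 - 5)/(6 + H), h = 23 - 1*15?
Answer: 9104/3 ≈ 3034.7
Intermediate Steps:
h = 8 (h = 23 - 15 = 8)
L(H) = 1/(6 + H)
B = -694/3 (B = (-29 + 1/(6 + 6))*8 = (-29 + 1/12)*8 = -347/12*8 = -694/3 ≈ -231.33)
B + 3266 = -694/3 + 3266 = 9104/3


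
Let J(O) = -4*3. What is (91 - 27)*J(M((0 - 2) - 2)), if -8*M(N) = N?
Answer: -768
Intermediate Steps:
M(N) = -N/8
J(O) = -12
(91 - 27)*J(M((0 - 2) - 2)) = (91 - 27)*(-12) = 64*(-12) = -768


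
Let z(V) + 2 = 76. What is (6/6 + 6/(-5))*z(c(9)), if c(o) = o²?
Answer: -74/5 ≈ -14.800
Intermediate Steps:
z(V) = 74 (z(V) = -2 + 76 = 74)
(6/6 + 6/(-5))*z(c(9)) = (6/6 + 6/(-5))*74 = (6*(⅙) + 6*(-⅕))*74 = (1 - 6/5)*74 = -⅕*74 = -74/5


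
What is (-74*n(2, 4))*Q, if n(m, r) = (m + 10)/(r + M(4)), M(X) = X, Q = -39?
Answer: 4329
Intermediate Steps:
n(m, r) = (10 + m)/(4 + r) (n(m, r) = (m + 10)/(r + 4) = (10 + m)/(4 + r))
(-74*n(2, 4))*Q = -74*(10 + 2)/(4 + 4)*(-39) = -74*12/8*(-39) = -37*12/4*(-39) = -74*3/2*(-39) = -111*(-39) = 4329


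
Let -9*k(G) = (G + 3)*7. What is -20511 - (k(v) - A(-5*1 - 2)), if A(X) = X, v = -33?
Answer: -61624/3 ≈ -20541.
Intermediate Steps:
k(G) = -7/3 - 7*G/9 (k(G) = -(G + 3)*7/9 = -(3 + G)*7/9 = -(21 + 7*G)/9 = -7/3 - 7*G/9)
-20511 - (k(v) - A(-5*1 - 2)) = -20511 - ((-7/3 - 7/9*(-33)) - (-5*1 - 2)) = -20511 - ((-7/3 + 77/3) - (-5 - 2)) = -20511 - (70/3 - 1*(-7)) = -20511 - (70/3 + 7) = -20511 - 1*91/3 = -20511 - 91/3 = -61624/3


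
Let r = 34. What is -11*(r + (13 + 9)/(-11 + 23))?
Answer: -2365/6 ≈ -394.17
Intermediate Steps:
-11*(r + (13 + 9)/(-11 + 23)) = -11*(34 + (13 + 9)/(-11 + 23)) = -11*(34 + 22/12) = -11*(34 + 22*(1/12)) = -11*(34 + 11/6) = -11*215/6 = -2365/6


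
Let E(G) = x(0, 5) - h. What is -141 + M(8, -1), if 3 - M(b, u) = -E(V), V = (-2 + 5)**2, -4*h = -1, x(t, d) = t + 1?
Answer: -549/4 ≈ -137.25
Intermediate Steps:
x(t, d) = 1 + t
h = 1/4 (h = -1/4*(-1) = 1/4 ≈ 0.25000)
V = 9 (V = 3**2 = 9)
E(G) = 3/4 (E(G) = (1 + 0) - 1*1/4 = 1 - 1/4 = 3/4)
M(b, u) = 15/4 (M(b, u) = 3 - (-1)*3/4 = 3 - 1*(-3/4) = 3 + 3/4 = 15/4)
-141 + M(8, -1) = -141 + 15/4 = -549/4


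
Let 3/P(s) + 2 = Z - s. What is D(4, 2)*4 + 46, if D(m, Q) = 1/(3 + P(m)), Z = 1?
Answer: 143/3 ≈ 47.667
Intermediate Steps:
P(s) = 3/(-1 - s) (P(s) = 3/(-2 + (1 - s)) = 3/(-1 - s))
D(m, Q) = 1/(3 - 3/(1 + m))
D(4, 2)*4 + 46 = ((⅓)*(1 + 4)/4)*4 + 46 = ((⅓)*(¼)*5)*4 + 46 = (5/12)*4 + 46 = 5/3 + 46 = 143/3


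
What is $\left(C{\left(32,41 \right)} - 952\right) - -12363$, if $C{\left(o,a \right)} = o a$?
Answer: $12723$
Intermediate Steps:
$C{\left(o,a \right)} = a o$
$\left(C{\left(32,41 \right)} - 952\right) - -12363 = \left(41 \cdot 32 - 952\right) - -12363 = \left(1312 - 952\right) + 12363 = 360 + 12363 = 12723$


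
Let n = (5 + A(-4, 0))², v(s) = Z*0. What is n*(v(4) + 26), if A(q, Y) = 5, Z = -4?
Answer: 2600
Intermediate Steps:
v(s) = 0 (v(s) = -4*0 = 0)
n = 100 (n = (5 + 5)² = 10² = 100)
n*(v(4) + 26) = 100*(0 + 26) = 100*26 = 2600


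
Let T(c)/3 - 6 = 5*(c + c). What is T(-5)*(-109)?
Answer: 14388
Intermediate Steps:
T(c) = 18 + 30*c (T(c) = 18 + 3*(5*(c + c)) = 18 + 3*(5*(2*c)) = 18 + 3*(10*c) = 18 + 30*c)
T(-5)*(-109) = (18 + 30*(-5))*(-109) = (18 - 150)*(-109) = -132*(-109) = 14388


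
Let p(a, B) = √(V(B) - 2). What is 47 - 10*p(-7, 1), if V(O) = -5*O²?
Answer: 47 - 10*I*√7 ≈ 47.0 - 26.458*I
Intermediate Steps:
p(a, B) = √(-2 - 5*B²) (p(a, B) = √(-5*B² - 2) = √(-2 - 5*B²))
47 - 10*p(-7, 1) = 47 - 10*√(-2 - 5*1²) = 47 - 10*√(-2 - 5*1) = 47 - 10*√(-2 - 5) = 47 - 10*I*√7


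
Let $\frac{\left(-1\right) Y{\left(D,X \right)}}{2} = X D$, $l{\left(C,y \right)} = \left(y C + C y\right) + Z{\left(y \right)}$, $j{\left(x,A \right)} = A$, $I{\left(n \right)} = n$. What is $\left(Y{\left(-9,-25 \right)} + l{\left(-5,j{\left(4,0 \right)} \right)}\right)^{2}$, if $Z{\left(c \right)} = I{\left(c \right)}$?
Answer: $202500$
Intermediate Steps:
$Z{\left(c \right)} = c$
$l{\left(C,y \right)} = y + 2 C y$ ($l{\left(C,y \right)} = \left(y C + C y\right) + y = \left(C y + C y\right) + y = 2 C y + y = y + 2 C y$)
$Y{\left(D,X \right)} = - 2 D X$ ($Y{\left(D,X \right)} = - 2 X D = - 2 D X$)
$\left(Y{\left(-9,-25 \right)} + l{\left(-5,j{\left(4,0 \right)} \right)}\right)^{2} = \left(\left(-2\right) \left(-9\right) \left(-25\right) + 0 \left(1 + 2 \left(-5\right)\right)\right)^{2} = \left(-450 + 0 \left(1 - 10\right)\right)^{2} = \left(-450 + 0 \left(-9\right)\right)^{2} = \left(-450 + 0\right)^{2} = \left(-450\right)^{2} = 202500$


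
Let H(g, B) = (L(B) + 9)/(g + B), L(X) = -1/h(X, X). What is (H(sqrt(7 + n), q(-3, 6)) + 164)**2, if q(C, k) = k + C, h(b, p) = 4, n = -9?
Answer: (-3151337*I + 2627936*sqrt(2))/(16*(-7*I + 6*sqrt(2))) ≈ 27683.0 - 374.35*I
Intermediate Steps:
L(X) = -1/4
q(C, k) = C + k
H(g, B) = 35/(4*(B + g)) (H(g, B) = (-1/4 + 9)/(g + B) = 35/(4*(B + g)))
(H(sqrt(7 + n), q(-3, 6)) + 164)**2 = (35/(4*((-3 + 6) + sqrt(7 - 9))) + 164)**2 = (35/(4*(3 + sqrt(-2))) + 164)**2 = (35/(4*(3 + I*sqrt(2))) + 164)**2 = (164 + 35/(4*(3 + I*sqrt(2))))**2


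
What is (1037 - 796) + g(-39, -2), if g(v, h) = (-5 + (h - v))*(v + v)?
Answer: -2255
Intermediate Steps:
g(v, h) = 2*v*(-5 + h - v) (g(v, h) = (-5 + h - v)*(2*v) = 2*v*(-5 + h - v))
(1037 - 796) + g(-39, -2) = (1037 - 796) + 2*(-39)*(-5 - 2 - 1*(-39)) = 241 + 2*(-39)*(-5 - 2 + 39) = 241 + 2*(-39)*32 = 241 - 2496 = -2255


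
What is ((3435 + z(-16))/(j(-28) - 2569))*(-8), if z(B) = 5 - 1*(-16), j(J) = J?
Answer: 27648/2597 ≈ 10.646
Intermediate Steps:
z(B) = 21 (z(B) = 5 + 16 = 21)
((3435 + z(-16))/(j(-28) - 2569))*(-8) = ((3435 + 21)/(-28 - 2569))*(-8) = (3456/(-2597))*(-8) = (3456*(-1/2597))*(-8) = -3456/2597*(-8) = 27648/2597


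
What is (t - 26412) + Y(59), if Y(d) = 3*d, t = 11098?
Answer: -15137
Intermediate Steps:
(t - 26412) + Y(59) = (11098 - 26412) + 3*59 = -15314 + 177 = -15137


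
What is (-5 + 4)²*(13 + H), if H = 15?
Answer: 28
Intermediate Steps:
(-5 + 4)²*(13 + H) = (-5 + 4)²*(13 + 15) = (-1)²*28 = 1*28 = 28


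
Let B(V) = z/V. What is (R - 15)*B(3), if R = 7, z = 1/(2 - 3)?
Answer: 8/3 ≈ 2.6667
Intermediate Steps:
z = -1 (z = 1/(-1) = -1)
B(V) = -1/V
(R - 15)*B(3) = (7 - 15)*(-1/3) = -(-8)/3 = -8*(-⅓) = 8/3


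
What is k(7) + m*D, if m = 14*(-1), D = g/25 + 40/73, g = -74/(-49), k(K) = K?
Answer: -19379/12775 ≈ -1.5169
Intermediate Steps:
g = 74/49 (g = -74*(-1/49) = 74/49 ≈ 1.5102)
D = 54402/89425 (D = (74/49)/25 + 40/73 = (74/49)*(1/25) + 40*(1/73) = 74/1225 + 40/73 = 54402/89425 ≈ 0.60835)
m = -14
k(7) + m*D = 7 - 14*54402/89425 = 7 - 108804/12775 = -19379/12775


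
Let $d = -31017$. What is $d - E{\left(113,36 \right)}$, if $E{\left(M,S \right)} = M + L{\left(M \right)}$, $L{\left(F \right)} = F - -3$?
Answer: $-31246$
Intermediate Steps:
$L{\left(F \right)} = 3 + F$ ($L{\left(F \right)} = F + 3 = 3 + F$)
$E{\left(M,S \right)} = 3 + 2 M$ ($E{\left(M,S \right)} = M + \left(3 + M\right) = 3 + 2 M$)
$d - E{\left(113,36 \right)} = -31017 - \left(3 + 2 \cdot 113\right) = -31017 - \left(3 + 226\right) = -31017 - 229 = -31246$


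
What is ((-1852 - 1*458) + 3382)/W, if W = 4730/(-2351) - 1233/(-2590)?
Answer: -6527504480/9351917 ≈ -697.99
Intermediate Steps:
W = -9351917/6089090 (W = 4730*(-1/2351) - 1233*(-1/2590) = -4730/2351 + 1233/2590 = -9351917/6089090 ≈ -1.5358)
((-1852 - 1*458) + 3382)/W = ((-1852 - 1*458) + 3382)/(-9351917/6089090) = ((-1852 - 458) + 3382)*(-6089090/9351917) = (-2310 + 3382)*(-6089090/9351917) = 1072*(-6089090/9351917) = -6527504480/9351917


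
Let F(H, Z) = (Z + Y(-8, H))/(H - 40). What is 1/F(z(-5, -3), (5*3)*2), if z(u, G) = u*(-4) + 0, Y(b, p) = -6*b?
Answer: -10/39 ≈ -0.25641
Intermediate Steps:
z(u, G) = -4*u (z(u, G) = -4*u + 0 = -4*u)
F(H, Z) = (48 + Z)/(-40 + H) (F(H, Z) = (Z - 6*(-8))/(H - 40) = (Z + 48)/(-40 + H) = (48 + Z)/(-40 + H))
1/F(z(-5, -3), (5*3)*2) = 1/((48 + (5*3)*2)/(-40 - 4*(-5))) = 1/((48 + 15*2)/(-40 + 20)) = 1/((48 + 30)/(-20)) = 1/(-1/20*78) = 1/(-39/10) = -10/39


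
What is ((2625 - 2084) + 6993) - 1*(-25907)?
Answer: 33441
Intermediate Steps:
((2625 - 2084) + 6993) - 1*(-25907) = (541 + 6993) + 25907 = 7534 + 25907 = 33441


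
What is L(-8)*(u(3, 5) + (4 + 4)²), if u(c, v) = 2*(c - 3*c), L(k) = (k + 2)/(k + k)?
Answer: 39/2 ≈ 19.500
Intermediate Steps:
L(k) = (2 + k)/(2*k) (L(k) = (2 + k)/((2*k)) = (2 + k)*(1/(2*k)) = (2 + k)/(2*k))
u(c, v) = -4*c (u(c, v) = 2*(-2*c) = -4*c)
L(-8)*(u(3, 5) + (4 + 4)²) = ((½)*(2 - 8)/(-8))*(-4*3 + (4 + 4)²) = ((½)*(-⅛)*(-6))*(-12 + 8²) = 3*(-12 + 64)/8 = (3/8)*52 = 39/2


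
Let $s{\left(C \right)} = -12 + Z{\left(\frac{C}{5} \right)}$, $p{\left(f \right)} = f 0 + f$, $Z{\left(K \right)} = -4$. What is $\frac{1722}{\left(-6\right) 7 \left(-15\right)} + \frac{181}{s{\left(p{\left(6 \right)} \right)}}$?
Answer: $- \frac{2059}{240} \approx -8.5792$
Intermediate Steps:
$p{\left(f \right)} = f$ ($p{\left(f \right)} = 0 + f = f$)
$s{\left(C \right)} = -16$ ($s{\left(C \right)} = -12 - 4 = -16$)
$\frac{1722}{\left(-6\right) 7 \left(-15\right)} + \frac{181}{s{\left(p{\left(6 \right)} \right)}} = \frac{1722}{\left(-6\right) 7 \left(-15\right)} + \frac{181}{-16} = \frac{1722}{\left(-42\right) \left(-15\right)} + 181 \left(- \frac{1}{16}\right) = \frac{1722}{630} - \frac{181}{16} = 1722 \cdot \frac{1}{630} - \frac{181}{16} = \frac{41}{15} - \frac{181}{16} = - \frac{2059}{240}$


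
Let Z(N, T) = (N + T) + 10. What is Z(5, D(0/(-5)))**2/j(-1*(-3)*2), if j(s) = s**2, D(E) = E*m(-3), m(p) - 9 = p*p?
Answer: 25/4 ≈ 6.2500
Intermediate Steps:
m(p) = 9 + p**2 (m(p) = 9 + p*p = 9 + p**2)
D(E) = 18*E (D(E) = E*(9 + (-3)**2) = E*(9 + 9) = E*18 = 18*E)
Z(N, T) = 10 + N + T
Z(5, D(0/(-5)))**2/j(-1*(-3)*2) = (10 + 5 + 18*(0/(-5)))**2/((-1*(-3)*2)**2) = (10 + 5 + 18*(0*(-1/5)))**2/((3*2)**2) = (10 + 5 + 18*0)**2/(6**2) = (10 + 5 + 0)**2/36 = 15**2*(1/36) = 225*(1/36) = 25/4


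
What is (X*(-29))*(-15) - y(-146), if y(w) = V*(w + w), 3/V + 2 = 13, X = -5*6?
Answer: -142674/11 ≈ -12970.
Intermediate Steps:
X = -30
V = 3/11 (V = 3/(-2 + 13) = 3/11 ≈ 0.27273)
y(w) = 6*w/11 (y(w) = 3*(w + w)/11 = 3*(2*w)/11 = 6*w/11)
(X*(-29))*(-15) - y(-146) = -30*(-29)*(-15) - 6*(-146)/11 = 870*(-15) - 1*(-876/11) = -13050 + 876/11 = -142674/11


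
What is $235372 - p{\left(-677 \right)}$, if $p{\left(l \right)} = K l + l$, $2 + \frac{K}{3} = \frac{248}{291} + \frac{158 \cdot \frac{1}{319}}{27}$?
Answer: $\frac{65097768787}{278487} \approx 2.3376 \cdot 10^{5}$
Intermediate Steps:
$K = - \frac{943588}{278487}$ ($K = -6 + 3 \left(\frac{248}{291} + \frac{158 \cdot \frac{1}{319}}{27}\right) = -6 + 3 \left(248 \cdot \frac{1}{291} + 158 \cdot \frac{1}{319} \cdot \frac{1}{27}\right) = -6 + 3 \left(\frac{248}{291} + \frac{158}{319} \cdot \frac{1}{27}\right) = -6 + 3 \left(\frac{248}{291} + \frac{158}{8613}\right) = -6 + 3 \cdot \frac{727334}{835461} = -6 + \frac{727334}{278487} = - \frac{943588}{278487} \approx -3.3883$)
$p{\left(l \right)} = - \frac{665101 l}{278487}$ ($p{\left(l \right)} = - \frac{943588 l}{278487} + l = - \frac{665101 l}{278487}$)
$235372 - p{\left(-677 \right)} = 235372 - \left(- \frac{665101}{278487}\right) \left(-677\right) = 235372 - \frac{450273377}{278487} = \frac{65097768787}{278487}$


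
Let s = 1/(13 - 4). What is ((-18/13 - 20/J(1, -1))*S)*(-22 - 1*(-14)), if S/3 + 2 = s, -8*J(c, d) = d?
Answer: -285328/39 ≈ -7316.1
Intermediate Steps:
J(c, d) = -d/8
s = ⅑ (s = 1/9 = ⅑ ≈ 0.11111)
S = -17/3 (S = -6 + 3*(⅑) = -6 + ⅓ = -17/3 ≈ -5.6667)
((-18/13 - 20/J(1, -1))*S)*(-22 - 1*(-14)) = ((-18/13 - 20/((-⅛*(-1))))*(-17/3))*(-22 - 1*(-14)) = ((-18*1/13 - 20/⅛)*(-17/3))*(-22 + 14) = ((-18/13 - 20*8)*(-17/3))*(-8) = ((-18/13 - 160)*(-17/3))*(-8) = -2098/13*(-17/3)*(-8) = (35666/39)*(-8) = -285328/39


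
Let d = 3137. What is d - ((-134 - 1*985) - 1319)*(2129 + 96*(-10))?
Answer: 2853159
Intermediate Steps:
d - ((-134 - 1*985) - 1319)*(2129 + 96*(-10)) = 3137 - ((-134 - 1*985) - 1319)*(2129 + 96*(-10)) = 3137 - ((-134 - 985) - 1319)*(2129 - 960) = 3137 - (-1119 - 1319)*1169 = 3137 - (-2438)*1169 = 3137 - 1*(-2850022) = 3137 + 2850022 = 2853159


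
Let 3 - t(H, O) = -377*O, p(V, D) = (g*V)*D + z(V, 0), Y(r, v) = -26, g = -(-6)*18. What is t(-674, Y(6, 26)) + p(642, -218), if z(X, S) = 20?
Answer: -15125027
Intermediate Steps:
g = 108 (g = -1*(-108) = 108)
p(V, D) = 20 + 108*D*V (p(V, D) = (108*V)*D + 20 = 108*D*V + 20 = 20 + 108*D*V)
t(H, O) = 3 + 377*O (t(H, O) = 3 - (-377)*O = 3 + 377*O)
t(-674, Y(6, 26)) + p(642, -218) = (3 + 377*(-26)) + (20 + 108*(-218)*642) = (3 - 9802) + (20 - 15115248) = -9799 - 15115228 = -15125027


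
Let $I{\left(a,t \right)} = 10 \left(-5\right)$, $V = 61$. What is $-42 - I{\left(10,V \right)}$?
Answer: $8$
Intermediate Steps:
$I{\left(a,t \right)} = -50$
$-42 - I{\left(10,V \right)} = -42 - -50 = -42 + 50 = 8$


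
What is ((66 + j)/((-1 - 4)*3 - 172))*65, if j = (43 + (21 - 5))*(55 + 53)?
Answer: -418470/187 ≈ -2237.8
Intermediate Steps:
j = 6372 (j = (43 + 16)*108 = 59*108 = 6372)
((66 + j)/((-1 - 4)*3 - 172))*65 = ((66 + 6372)/((-1 - 4)*3 - 172))*65 = (6438/(-5*3 - 172))*65 = (6438/(-15 - 172))*65 = (6438/(-187))*65 = (6438*(-1/187))*65 = -6438/187*65 = -418470/187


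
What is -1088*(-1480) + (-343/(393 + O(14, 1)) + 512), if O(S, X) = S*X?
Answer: 655575721/407 ≈ 1.6108e+6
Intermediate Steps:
-1088*(-1480) + (-343/(393 + O(14, 1)) + 512) = -1088*(-1480) + (-343/(393 + 14*1) + 512) = 1610240 + (-343/(393 + 14) + 512) = 1610240 + (-343/407 + 512) = 1610240 + 208041/407 = 655575721/407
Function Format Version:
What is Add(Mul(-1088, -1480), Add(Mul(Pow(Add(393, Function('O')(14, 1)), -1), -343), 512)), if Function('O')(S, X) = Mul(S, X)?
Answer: Rational(655575721, 407) ≈ 1.6108e+6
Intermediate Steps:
Add(Mul(-1088, -1480), Add(Mul(Pow(Add(393, Function('O')(14, 1)), -1), -343), 512)) = Add(Mul(-1088, -1480), Add(Mul(Pow(Add(393, Mul(14, 1)), -1), -343), 512)) = Add(1610240, Add(Mul(Pow(Add(393, 14), -1), -343), 512)) = Add(1610240, Add(Mul(Pow(407, -1), -343), 512)) = Add(1610240, Add(Mul(Rational(1, 407), -343), 512)) = Add(1610240, Add(Rational(-343, 407), 512)) = Add(1610240, Rational(208041, 407)) = Rational(655575721, 407)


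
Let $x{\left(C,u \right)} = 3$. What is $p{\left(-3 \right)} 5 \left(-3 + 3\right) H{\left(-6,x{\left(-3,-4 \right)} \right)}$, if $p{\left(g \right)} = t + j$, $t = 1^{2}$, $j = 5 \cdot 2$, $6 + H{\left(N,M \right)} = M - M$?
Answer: $0$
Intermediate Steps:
$H{\left(N,M \right)} = -6$ ($H{\left(N,M \right)} = -6 + \left(M - M\right) = -6 + 0 = -6$)
$j = 10$
$t = 1$
$p{\left(g \right)} = 11$ ($p{\left(g \right)} = 1 + 10 = 11$)
$p{\left(-3 \right)} 5 \left(-3 + 3\right) H{\left(-6,x{\left(-3,-4 \right)} \right)} = 11 \cdot 5 \left(-3 + 3\right) \left(-6\right) = 11 \cdot 5 \cdot 0 \left(-6\right) = 11 \cdot 0 \left(-6\right) = 0 \left(-6\right) = 0$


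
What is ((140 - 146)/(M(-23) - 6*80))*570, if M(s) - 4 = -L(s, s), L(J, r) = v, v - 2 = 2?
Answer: 57/8 ≈ 7.1250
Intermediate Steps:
v = 4 (v = 2 + 2 = 4)
L(J, r) = 4
M(s) = 0 (M(s) = 4 - 1*4 = 4 - 4 = 0)
((140 - 146)/(M(-23) - 6*80))*570 = ((140 - 146)/(0 - 6*80))*570 = -6/(0 - 480)*570 = -6/(-480)*570 = -6*(-1/480)*570 = (1/80)*570 = 57/8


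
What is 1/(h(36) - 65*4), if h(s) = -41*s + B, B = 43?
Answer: -1/1693 ≈ -0.00059067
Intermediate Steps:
h(s) = 43 - 41*s (h(s) = -41*s + 43 = 43 - 41*s)
1/(h(36) - 65*4) = 1/((43 - 41*36) - 65*4) = 1/((43 - 1476) - 260) = 1/(-1433 - 260) = 1/(-1693) = -1/1693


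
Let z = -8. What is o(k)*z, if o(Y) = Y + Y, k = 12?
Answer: -192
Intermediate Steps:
o(Y) = 2*Y
o(k)*z = (2*12)*(-8) = 24*(-8) = -192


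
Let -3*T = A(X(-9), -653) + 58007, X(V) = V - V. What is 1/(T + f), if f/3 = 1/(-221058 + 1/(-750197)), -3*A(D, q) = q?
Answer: -1492533435843/28967420617193117 ≈ -5.1525e-5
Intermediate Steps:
X(V) = 0
A(D, q) = -q/3
T = -174674/9 (T = -(-⅓*(-653) + 58007)/3 = -(653/3 + 58007)/3 = -⅓*174674/3 = -174674/9 ≈ -19408.)
f = -2250591/165837048427 (f = 3/(-221058 + 1/(-750197)) = 3/(-221058 - 1/750197) = 3/(-165837048427/750197) = 3*(-750197/165837048427) = -2250591/165837048427 ≈ -1.3571e-5)
1/(T + f) = 1/(-174674/9 - 2250591/165837048427) = 1/(-28967420617193117/1492533435843) = -1492533435843/28967420617193117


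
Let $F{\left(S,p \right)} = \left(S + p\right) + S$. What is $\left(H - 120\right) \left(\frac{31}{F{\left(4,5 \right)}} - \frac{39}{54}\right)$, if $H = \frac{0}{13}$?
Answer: $- \frac{7780}{39} \approx -199.49$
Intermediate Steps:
$F{\left(S,p \right)} = p + 2 S$
$H = 0$ ($H = 0 \cdot \frac{1}{13} = 0$)
$\left(H - 120\right) \left(\frac{31}{F{\left(4,5 \right)}} - \frac{39}{54}\right) = \left(0 - 120\right) \left(\frac{31}{5 + 2 \cdot 4} - \frac{39}{54}\right) = - 120 \left(\frac{31}{5 + 8} - \frac{13}{18}\right) = - 120 \left(\frac{31}{13} - \frac{13}{18}\right) = \left(-120\right) \frac{389}{234} = - \frac{7780}{39}$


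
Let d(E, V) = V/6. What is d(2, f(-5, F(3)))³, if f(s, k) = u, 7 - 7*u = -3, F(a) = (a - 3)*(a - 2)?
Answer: 125/9261 ≈ 0.013497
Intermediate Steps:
F(a) = (-3 + a)*(-2 + a)
u = 10/7 (u = 1 - ⅐*(-3) = 1 + 3/7 = 10/7 ≈ 1.4286)
f(s, k) = 10/7
d(E, V) = V/6 (d(E, V) = V*(⅙) = V/6)
d(2, f(-5, F(3)))³ = ((⅙)*(10/7))³ = (5/21)³ = 125/9261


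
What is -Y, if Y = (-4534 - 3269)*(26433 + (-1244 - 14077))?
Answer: 86706936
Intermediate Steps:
Y = -86706936 (Y = -7803*(26433 - 15321) = -7803*11112 = -86706936)
-Y = -1*(-86706936) = 86706936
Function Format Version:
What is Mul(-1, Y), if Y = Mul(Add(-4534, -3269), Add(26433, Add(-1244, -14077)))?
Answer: 86706936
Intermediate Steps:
Y = -86706936 (Y = Mul(-7803, Add(26433, -15321)) = Mul(-7803, 11112) = -86706936)
Mul(-1, Y) = Mul(-1, -86706936) = 86706936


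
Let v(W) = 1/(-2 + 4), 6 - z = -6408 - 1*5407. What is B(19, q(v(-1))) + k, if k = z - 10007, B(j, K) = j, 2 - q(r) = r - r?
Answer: 1833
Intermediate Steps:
z = 11821 (z = 6 - (-6408 - 1*5407) = 6 - (-6408 - 5407) = 6 - 1*(-11815) = 6 + 11815 = 11821)
v(W) = ½ (v(W) = 1/2 = ½)
q(r) = 2 (q(r) = 2 - (r - r) = 2 - 1*0 = 2 + 0 = 2)
k = 1814 (k = 11821 - 10007 = 1814)
B(19, q(v(-1))) + k = 19 + 1814 = 1833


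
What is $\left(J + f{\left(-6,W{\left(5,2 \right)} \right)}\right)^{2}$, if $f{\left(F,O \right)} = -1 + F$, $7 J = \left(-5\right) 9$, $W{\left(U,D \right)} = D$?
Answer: $\frac{8836}{49} \approx 180.33$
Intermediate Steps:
$J = - \frac{45}{7}$ ($J = \frac{\left(-5\right) 9}{7} = \frac{1}{7} \left(-45\right) = - \frac{45}{7} \approx -6.4286$)
$\left(J + f{\left(-6,W{\left(5,2 \right)} \right)}\right)^{2} = \left(- \frac{45}{7} - 7\right)^{2} = \left(- \frac{94}{7}\right)^{2} = \frac{8836}{49}$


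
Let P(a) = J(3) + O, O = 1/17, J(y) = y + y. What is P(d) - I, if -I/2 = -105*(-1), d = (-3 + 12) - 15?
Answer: 3673/17 ≈ 216.06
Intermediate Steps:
J(y) = 2*y
d = -6 (d = 9 - 15 = -6)
O = 1/17 ≈ 0.058824
P(a) = 103/17 (P(a) = 2*3 + 1/17 = 6 + 1/17 = 103/17)
I = -210 (I = -(-210)*(-1) = -2*105 = -210)
P(d) - I = 103/17 - 1*(-210) = 103/17 + 210 = 3673/17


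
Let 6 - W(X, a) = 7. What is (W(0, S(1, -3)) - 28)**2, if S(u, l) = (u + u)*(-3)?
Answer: 841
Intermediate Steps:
S(u, l) = -6*u (S(u, l) = (2*u)*(-3) = -6*u)
W(X, a) = -1 (W(X, a) = 6 - 1*7 = 6 - 7 = -1)
(W(0, S(1, -3)) - 28)**2 = (-1 - 28)**2 = (-29)**2 = 841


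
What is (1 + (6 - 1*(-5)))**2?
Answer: 144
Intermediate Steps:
(1 + (6 - 1*(-5)))**2 = (1 + (6 + 5))**2 = (1 + 11)**2 = 12**2 = 144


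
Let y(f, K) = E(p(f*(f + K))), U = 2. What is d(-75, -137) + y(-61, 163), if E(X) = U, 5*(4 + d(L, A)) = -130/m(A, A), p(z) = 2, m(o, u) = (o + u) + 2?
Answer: -259/136 ≈ -1.9044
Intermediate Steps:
m(o, u) = 2 + o + u
d(L, A) = -4 - 26/(2 + 2*A) (d(L, A) = -4 + (-130/(2 + A + A))/5 = -4 + (-130/(2 + 2*A))/5 = -4 - 26/(2 + 2*A))
E(X) = 2
y(f, K) = 2
d(-75, -137) + y(-61, 163) = (-17 - 4*(-137))/(1 - 137) + 2 = (-17 + 548)/(-136) + 2 = -1/136*531 + 2 = -531/136 + 2 = -259/136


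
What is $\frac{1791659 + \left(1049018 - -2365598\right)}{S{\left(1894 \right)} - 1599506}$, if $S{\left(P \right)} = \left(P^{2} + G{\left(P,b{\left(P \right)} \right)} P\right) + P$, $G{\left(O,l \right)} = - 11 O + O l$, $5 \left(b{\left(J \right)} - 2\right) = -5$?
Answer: $- \frac{5206275}{33882736} \approx -0.15366$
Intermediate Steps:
$b{\left(J \right)} = 1$ ($b{\left(J \right)} = 2 + \frac{1}{5} \left(-5\right) = 2 - 1 = 1$)
$S{\left(P \right)} = P - 9 P^{2}$ ($S{\left(P \right)} = \left(P^{2} + P \left(-11 + 1\right) P\right) + P = \left(P^{2} + P \left(-10\right) P\right) + P = \left(P^{2} + - 10 P P\right) + P = \left(P^{2} - 10 P^{2}\right) + P = - 9 P^{2} + P = P - 9 P^{2}$)
$\frac{1791659 + \left(1049018 - -2365598\right)}{S{\left(1894 \right)} - 1599506} = \frac{1791659 + \left(1049018 - -2365598\right)}{1894 \left(1 - 17046\right) - 1599506} = \frac{1791659 + \left(1049018 + 2365598\right)}{1894 \left(1 - 17046\right) - 1599506} = \frac{1791659 + 3414616}{1894 \left(-17045\right) - 1599506} = \frac{5206275}{-32283230 - 1599506} = \frac{5206275}{-33882736} = 5206275 \left(- \frac{1}{33882736}\right) = - \frac{5206275}{33882736}$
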